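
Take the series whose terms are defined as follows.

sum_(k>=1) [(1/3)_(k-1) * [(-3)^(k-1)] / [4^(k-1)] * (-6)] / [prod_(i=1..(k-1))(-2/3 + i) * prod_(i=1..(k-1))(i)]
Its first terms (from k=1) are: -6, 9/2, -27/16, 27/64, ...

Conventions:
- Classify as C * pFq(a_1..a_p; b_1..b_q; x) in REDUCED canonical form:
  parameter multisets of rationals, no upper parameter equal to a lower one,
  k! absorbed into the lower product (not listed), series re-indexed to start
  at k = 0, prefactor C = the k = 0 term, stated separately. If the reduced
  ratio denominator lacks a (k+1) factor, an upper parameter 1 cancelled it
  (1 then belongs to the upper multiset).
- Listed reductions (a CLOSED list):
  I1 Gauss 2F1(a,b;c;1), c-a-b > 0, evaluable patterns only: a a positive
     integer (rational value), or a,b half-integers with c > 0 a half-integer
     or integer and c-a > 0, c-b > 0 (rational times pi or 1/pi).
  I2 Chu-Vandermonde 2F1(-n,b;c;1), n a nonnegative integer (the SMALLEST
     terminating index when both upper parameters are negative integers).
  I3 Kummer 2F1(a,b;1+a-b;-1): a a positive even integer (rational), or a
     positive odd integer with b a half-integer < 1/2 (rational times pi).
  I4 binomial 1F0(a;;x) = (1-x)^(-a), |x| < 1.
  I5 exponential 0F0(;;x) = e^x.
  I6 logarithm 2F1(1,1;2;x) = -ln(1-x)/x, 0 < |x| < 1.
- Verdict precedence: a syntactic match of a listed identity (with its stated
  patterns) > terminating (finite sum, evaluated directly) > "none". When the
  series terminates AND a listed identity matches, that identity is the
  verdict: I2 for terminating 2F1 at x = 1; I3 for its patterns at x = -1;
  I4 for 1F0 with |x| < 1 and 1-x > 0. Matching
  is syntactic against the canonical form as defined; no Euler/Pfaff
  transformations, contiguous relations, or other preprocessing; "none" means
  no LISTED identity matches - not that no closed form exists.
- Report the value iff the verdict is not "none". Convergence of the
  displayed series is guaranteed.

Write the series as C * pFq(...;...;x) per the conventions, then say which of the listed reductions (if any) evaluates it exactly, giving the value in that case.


The series (x = -3/4) is 0F0: upper {-}, lower {-}, prefactor -6. Verdict at x = -3/4: exponential (I5) matches (the 0F0 exponential series at x = -3/4). Sum: (-6) * e^(-3/4).

The tell: t_0 being -6, the product of the first k integers (C = -6) is k!.
Adjacent-term ratio: r(k) = (-3/4) * 1 / [(k+1)] - rational; roots negated = parameters, x = (-3/4), C = -6.


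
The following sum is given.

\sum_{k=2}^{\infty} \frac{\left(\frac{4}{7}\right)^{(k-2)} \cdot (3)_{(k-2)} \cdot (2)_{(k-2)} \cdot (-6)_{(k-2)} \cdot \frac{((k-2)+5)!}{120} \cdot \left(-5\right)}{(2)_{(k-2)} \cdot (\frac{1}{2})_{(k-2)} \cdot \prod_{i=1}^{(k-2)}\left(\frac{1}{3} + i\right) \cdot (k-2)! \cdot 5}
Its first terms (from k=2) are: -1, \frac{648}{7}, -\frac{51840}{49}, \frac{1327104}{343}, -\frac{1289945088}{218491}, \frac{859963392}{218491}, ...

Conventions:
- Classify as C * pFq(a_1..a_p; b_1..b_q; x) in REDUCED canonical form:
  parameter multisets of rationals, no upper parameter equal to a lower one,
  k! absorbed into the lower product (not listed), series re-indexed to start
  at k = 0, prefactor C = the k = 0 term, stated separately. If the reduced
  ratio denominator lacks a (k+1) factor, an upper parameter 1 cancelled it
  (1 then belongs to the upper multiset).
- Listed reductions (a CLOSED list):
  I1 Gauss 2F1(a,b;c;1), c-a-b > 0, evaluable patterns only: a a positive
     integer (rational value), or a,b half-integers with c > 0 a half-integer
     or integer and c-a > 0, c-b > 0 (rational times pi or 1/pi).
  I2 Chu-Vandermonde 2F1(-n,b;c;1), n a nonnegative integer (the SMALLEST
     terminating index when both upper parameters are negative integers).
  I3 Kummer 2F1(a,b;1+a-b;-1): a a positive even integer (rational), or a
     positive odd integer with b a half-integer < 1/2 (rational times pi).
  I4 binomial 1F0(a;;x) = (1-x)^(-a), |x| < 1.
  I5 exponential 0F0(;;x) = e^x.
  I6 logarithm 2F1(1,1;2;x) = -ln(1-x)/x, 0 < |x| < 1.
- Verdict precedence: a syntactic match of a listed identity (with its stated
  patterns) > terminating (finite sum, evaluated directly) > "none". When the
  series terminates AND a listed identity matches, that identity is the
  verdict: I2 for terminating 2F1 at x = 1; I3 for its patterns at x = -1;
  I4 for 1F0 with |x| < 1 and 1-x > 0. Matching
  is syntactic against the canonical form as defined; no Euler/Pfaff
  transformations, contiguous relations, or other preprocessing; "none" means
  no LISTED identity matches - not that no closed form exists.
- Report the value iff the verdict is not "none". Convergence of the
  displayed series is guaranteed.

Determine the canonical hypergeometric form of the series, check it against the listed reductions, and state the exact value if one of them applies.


This is -1 * 3F2(-6, 3, 6; \frac{1}{2}, \frac{4}{3}; \frac{4}{7}) in reduced canonical form. Verdict: terminating. (-6)_k vanishes past k = 6, leaving a 7-term sum, computed directly. Sum: -\frac{355370719}{29059303}.

Key step: with t_0 = -1, the constant factors (C = -1) combine into one prefactor.
Ratio: r(k) = \frac{4}{7} * (k-6) (k+3) (k+6) / [(k+\frac{1}{2}) (k+\frac{4}{3}) (k+1)] - rational; roots negated = parameters, x = \frac{4}{7}, C = -1.


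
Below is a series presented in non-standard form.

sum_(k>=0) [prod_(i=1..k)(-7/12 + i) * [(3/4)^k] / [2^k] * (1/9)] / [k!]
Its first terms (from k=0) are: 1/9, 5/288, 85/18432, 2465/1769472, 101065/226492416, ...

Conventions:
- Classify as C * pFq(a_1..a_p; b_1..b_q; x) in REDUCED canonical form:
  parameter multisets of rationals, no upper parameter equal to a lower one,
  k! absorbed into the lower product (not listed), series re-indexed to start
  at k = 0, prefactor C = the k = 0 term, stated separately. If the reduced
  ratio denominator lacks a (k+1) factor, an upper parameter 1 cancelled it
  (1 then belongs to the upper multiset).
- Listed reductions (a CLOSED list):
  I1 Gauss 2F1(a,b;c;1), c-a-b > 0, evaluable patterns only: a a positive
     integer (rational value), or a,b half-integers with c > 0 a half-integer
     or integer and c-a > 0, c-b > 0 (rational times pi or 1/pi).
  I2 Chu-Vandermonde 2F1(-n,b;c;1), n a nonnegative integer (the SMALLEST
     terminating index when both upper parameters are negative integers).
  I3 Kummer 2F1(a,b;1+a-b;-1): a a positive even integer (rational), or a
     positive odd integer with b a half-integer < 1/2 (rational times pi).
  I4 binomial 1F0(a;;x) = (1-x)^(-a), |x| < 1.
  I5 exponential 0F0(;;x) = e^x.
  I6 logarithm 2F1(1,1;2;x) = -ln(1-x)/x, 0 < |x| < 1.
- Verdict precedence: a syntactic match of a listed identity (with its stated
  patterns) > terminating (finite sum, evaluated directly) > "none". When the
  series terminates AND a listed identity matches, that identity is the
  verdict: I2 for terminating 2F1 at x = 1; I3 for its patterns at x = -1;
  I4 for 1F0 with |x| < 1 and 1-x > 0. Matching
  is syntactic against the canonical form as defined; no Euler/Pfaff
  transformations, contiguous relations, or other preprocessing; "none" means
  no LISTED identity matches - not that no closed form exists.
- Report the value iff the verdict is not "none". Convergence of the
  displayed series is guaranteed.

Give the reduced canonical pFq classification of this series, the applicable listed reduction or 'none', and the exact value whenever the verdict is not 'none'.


At argument 3/8: a 1F0 with upper {5/12}, lower {-}, scaled by C = 1/9. Verdict: this is the binomial series (I4) (the 1F0 binomial series: exponent -5/12, x = 3/8). Hence: (1/9) * (5/8)^(-5/12).

Structural cue: x = (3/8) and the running product (C = 1/9, x = 3/8) telescopes to a rising factorial.
Term ratio: r(k) = (3/8) * (k+5/12) / [(k+1)] - poly over poly, x = (3/8) from leading terms; C = 1/9 at k = 0.


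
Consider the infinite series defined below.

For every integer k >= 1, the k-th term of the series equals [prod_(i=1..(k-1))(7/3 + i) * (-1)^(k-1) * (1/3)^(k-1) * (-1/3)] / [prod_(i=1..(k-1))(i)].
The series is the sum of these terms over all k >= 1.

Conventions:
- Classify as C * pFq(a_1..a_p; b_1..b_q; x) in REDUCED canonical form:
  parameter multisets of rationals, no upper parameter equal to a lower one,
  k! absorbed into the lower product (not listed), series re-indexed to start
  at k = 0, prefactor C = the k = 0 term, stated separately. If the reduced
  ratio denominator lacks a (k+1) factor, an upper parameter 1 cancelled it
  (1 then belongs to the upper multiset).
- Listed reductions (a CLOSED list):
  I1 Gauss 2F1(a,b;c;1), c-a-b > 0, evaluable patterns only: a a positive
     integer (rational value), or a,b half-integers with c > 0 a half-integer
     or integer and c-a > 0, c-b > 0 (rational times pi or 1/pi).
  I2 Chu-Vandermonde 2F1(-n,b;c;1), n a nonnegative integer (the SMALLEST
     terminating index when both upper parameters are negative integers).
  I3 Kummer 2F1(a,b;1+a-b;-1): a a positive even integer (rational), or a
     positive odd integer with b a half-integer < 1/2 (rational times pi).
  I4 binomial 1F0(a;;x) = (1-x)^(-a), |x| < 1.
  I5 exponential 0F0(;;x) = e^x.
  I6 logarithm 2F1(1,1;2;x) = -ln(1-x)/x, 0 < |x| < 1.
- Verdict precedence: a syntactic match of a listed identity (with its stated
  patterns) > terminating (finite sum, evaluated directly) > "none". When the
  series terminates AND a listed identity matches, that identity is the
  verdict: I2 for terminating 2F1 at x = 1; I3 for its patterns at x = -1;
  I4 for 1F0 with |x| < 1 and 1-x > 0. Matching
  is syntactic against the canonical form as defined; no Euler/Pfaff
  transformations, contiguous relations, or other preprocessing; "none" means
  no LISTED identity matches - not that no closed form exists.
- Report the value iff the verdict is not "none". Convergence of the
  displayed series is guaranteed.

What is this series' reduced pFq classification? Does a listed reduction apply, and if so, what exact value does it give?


The series (x = -1/3) is 1F0: upper {10/3}, lower {-}, prefactor -1/3. Verdict: the I4 binomial reduction matches (the 1F0 binomial series: exponent -10/3, x = -1/3). Hence: (-1/3) * (4/3)^(-10/3).

Structural cue: t_0 being -1/3, the (-1)^k factor (C = -1/3) folds into the argument's sign.
Step ratio: r(k) = (-1/3) * (k+10/3) / [(k+1)] - poly over poly, x = (-1/3) from leading terms; C = -1/3 at k = 0.


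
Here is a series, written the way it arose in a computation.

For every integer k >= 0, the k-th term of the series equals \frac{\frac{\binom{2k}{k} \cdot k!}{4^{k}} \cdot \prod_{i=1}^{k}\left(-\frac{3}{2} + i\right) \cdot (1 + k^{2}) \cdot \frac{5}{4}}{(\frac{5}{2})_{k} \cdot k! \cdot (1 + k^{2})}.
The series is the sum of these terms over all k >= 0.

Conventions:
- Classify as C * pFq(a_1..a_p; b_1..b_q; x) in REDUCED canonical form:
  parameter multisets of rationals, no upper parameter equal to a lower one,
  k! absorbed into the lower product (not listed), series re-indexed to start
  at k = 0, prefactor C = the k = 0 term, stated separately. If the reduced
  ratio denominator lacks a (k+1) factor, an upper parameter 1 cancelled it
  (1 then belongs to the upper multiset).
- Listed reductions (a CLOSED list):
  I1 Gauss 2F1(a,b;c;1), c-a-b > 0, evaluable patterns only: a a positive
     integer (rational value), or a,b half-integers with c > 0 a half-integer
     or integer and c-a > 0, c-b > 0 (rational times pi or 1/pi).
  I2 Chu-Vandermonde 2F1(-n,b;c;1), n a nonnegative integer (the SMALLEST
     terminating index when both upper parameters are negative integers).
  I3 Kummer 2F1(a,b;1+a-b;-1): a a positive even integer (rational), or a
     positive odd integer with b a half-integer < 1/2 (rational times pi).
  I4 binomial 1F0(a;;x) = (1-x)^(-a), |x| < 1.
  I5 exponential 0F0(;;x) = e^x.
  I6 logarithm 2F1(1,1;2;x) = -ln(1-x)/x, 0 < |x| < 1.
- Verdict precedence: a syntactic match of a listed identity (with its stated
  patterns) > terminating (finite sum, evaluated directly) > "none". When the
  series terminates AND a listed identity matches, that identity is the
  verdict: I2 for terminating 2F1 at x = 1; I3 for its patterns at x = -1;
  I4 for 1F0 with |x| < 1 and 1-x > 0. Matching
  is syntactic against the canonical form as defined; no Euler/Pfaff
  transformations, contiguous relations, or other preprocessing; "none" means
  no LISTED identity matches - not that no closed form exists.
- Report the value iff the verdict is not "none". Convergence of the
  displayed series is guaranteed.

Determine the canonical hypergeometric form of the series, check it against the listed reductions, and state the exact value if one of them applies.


x = 1 here; the reduced form reads 2F1, upper {-\frac{1}{2}, \frac{1}{2}}, lower {\frac{5}{2}}, C = \frac{5}{4}. Verdict: this is the half-integer Gauss pattern (I1) (x = 1; upper {-\frac{1}{2}, \frac{1}{2}} half-integers, c = \frac{5}{2} in the evaluable pattern). Its exact value is \frac{45}{128} \cdot \pi.

Structural cue: with t_0 = \frac{5}{4}, the running product (prefactor 5/4) telescopes to a rising factorial.
Step ratio: r(k) = 1 * (k-\frac{1}{2}) (k+\frac{1}{2}) / [(k+\frac{5}{2}) (k+1)] - rational; roots negated = parameters, x = 1, C = \frac{5}{4}.


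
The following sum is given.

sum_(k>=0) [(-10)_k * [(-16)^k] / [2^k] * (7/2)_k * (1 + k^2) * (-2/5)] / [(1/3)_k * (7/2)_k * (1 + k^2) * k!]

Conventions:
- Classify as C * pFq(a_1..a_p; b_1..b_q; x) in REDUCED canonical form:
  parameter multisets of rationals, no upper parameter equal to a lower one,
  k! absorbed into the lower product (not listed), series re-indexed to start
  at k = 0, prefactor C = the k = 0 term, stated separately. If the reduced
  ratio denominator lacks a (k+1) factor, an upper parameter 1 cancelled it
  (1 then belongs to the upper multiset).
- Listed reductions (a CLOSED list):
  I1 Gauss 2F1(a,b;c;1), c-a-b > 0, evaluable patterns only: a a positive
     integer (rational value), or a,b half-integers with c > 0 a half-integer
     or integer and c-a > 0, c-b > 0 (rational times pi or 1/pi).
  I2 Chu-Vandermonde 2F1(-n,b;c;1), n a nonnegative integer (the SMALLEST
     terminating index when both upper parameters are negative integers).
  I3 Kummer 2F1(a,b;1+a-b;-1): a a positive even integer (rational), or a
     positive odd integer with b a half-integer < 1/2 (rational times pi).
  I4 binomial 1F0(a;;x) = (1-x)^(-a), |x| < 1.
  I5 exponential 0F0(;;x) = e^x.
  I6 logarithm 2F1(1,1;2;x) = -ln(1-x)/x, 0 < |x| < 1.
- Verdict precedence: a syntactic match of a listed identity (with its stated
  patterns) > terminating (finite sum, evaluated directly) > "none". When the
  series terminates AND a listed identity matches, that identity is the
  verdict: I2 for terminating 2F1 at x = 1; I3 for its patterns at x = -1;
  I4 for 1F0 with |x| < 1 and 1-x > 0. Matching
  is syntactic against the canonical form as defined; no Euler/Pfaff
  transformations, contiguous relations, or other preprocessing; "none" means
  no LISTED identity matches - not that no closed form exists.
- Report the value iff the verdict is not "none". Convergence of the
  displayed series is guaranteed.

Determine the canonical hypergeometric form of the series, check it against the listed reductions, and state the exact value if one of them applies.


At argument -8: a 1F1 with upper {-10}, lower {1/3}, scaled by C = -2/5. Verdict: terminating - upper parameter -10 makes this a finite sum (last index 10), evaluated exactly. Its exact value is -76654878436658/83208125.

Structural cue: from the first term -2/5: the two k-th powers (C = -2/5, x = -8) combine into one argument.
Step ratio: r(k) = (-8) * (k-10) / [(k+1/3) (k+1)] - rational; roots negated = parameters, x = (-8), C = -2/5.


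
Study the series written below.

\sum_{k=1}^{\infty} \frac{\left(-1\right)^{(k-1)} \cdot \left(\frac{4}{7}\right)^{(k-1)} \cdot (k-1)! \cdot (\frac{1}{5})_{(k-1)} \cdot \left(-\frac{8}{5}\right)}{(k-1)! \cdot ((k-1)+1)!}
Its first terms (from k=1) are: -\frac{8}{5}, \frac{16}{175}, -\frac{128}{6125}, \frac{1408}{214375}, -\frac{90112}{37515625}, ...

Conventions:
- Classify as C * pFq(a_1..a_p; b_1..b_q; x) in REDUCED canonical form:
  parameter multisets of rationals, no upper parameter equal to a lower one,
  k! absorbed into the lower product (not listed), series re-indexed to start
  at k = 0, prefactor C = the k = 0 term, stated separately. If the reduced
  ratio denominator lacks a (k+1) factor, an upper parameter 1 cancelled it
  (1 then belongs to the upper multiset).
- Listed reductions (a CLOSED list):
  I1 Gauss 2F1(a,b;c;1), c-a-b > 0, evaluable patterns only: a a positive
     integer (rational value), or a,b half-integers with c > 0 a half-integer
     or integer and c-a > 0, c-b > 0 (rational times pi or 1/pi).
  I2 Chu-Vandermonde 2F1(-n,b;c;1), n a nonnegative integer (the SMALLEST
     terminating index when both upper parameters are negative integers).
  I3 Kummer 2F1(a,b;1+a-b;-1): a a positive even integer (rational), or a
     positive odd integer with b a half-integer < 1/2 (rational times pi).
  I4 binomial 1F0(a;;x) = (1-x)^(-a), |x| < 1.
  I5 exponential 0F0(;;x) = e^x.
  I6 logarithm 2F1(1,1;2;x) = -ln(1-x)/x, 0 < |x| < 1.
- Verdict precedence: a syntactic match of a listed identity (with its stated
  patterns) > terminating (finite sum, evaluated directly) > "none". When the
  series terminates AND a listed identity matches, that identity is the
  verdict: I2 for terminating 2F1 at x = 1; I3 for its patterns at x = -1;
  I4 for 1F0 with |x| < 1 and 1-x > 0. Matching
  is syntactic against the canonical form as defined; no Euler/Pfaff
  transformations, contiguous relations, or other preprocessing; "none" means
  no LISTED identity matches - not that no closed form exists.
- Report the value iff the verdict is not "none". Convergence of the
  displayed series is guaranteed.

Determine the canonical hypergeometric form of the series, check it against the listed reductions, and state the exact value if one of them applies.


Classification (C = -\frac{8}{5}): 2F1 with upper {\frac{1}{5}, 1}, lower {2}, argument x = -\frac{4}{7}. Verdict: none - at argument -\frac{4}{7} the multisets {\frac{1}{5}, 1} ; {2} match no listed identity.

Key step: t_0 = -\frac{8}{5} here, and the denominator's factorial ratio (prefactor -8/5) is a lower Pochhammer.
Step ratio: r(k) = -\frac{4}{7} * (k+\frac{1}{5}) (k+1) / [(k+2) (k+1)] - poly over poly, x = -\frac{4}{7} from leading terms; C = -\frac{8}{5} at k = 0.


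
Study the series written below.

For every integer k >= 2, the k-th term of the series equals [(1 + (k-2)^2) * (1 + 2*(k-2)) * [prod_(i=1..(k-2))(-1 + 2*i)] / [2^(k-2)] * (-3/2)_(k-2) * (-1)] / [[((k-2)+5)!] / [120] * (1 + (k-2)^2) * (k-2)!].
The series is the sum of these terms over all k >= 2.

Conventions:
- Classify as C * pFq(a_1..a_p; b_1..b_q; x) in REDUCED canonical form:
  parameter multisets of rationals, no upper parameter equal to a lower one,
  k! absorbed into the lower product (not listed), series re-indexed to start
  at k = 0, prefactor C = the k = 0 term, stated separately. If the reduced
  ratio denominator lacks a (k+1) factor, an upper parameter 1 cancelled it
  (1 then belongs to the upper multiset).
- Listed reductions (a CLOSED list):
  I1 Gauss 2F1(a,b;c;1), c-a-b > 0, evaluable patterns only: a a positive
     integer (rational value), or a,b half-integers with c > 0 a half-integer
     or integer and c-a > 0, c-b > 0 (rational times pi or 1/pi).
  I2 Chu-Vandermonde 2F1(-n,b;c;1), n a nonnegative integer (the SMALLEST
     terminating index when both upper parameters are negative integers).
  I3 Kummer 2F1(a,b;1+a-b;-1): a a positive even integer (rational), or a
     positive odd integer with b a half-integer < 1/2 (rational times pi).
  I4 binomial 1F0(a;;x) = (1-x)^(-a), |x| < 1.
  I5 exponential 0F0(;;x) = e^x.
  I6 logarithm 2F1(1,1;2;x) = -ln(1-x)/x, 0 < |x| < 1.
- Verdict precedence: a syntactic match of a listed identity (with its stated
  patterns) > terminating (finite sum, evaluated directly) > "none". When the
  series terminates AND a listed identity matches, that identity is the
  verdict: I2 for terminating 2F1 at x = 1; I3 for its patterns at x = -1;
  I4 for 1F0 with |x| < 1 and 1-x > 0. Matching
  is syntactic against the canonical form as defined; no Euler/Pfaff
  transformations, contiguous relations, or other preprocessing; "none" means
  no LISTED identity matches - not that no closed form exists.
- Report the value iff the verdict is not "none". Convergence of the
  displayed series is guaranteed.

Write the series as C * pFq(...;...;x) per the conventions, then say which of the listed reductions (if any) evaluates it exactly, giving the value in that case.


The series (x = 1) is 2F1: upper {-3/2, 3/2}, lower {6}, prefactor -1. Verdict: this is Gauss (I1, half-integer pattern) (x = 1; upper {-3/2, 3/2} half-integers, c = 6 in the evaluable pattern). Exact value: (-131072/63063) / pi.

Key observation: from the first term -1: striking the common factor k^2 + 1 reduces the term (C = -1).
Consecutive-term ratio: r(k) = 1 * (k-3/2) (k+3/2) / [(k+6) (k+1)] - rational; roots negated = parameters, x = 1, C = -1.


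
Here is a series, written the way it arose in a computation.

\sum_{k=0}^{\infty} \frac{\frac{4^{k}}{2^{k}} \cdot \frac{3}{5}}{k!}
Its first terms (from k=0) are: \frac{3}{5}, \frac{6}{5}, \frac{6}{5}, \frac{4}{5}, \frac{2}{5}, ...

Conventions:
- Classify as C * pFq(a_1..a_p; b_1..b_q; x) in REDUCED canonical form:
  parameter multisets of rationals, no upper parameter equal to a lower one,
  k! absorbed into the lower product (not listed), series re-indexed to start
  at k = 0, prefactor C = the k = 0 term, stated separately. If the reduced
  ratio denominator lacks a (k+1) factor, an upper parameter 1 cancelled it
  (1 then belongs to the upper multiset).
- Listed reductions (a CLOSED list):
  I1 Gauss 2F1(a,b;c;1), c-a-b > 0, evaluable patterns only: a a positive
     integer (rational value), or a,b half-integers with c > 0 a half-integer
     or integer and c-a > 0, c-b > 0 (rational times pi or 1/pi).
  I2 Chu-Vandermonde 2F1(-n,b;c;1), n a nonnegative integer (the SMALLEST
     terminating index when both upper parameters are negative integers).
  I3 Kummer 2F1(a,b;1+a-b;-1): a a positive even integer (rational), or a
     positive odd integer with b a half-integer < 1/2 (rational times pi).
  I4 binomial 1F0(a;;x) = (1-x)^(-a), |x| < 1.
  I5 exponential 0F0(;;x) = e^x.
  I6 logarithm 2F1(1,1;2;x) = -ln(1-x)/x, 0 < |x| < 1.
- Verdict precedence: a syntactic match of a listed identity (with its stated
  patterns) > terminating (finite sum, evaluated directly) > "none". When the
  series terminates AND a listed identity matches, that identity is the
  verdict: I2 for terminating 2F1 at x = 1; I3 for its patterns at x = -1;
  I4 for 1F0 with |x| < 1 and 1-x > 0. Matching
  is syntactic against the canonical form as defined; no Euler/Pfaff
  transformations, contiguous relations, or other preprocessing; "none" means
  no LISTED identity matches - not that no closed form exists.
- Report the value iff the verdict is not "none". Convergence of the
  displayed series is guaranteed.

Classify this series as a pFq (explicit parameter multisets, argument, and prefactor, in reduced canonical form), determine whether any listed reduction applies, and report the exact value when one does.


Classification (C = \frac{3}{5}): 0F0 with upper {-}, lower {-}, argument x = 2. Verdict: the I5 exponential reduction applies (the 0F0 exponential series at x = 2). Exact value: \frac{3}{5} \cdot e^{2}.

Key observation: from the first term \frac{3}{5}: the two k-th powers (prefactor 3/5) combine into one argument.
Consecutive-term ratio: r(k) = 2 * 1 / [(k+1)] - rational; roots negated = parameters, x = 2, C = \frac{3}{5}.


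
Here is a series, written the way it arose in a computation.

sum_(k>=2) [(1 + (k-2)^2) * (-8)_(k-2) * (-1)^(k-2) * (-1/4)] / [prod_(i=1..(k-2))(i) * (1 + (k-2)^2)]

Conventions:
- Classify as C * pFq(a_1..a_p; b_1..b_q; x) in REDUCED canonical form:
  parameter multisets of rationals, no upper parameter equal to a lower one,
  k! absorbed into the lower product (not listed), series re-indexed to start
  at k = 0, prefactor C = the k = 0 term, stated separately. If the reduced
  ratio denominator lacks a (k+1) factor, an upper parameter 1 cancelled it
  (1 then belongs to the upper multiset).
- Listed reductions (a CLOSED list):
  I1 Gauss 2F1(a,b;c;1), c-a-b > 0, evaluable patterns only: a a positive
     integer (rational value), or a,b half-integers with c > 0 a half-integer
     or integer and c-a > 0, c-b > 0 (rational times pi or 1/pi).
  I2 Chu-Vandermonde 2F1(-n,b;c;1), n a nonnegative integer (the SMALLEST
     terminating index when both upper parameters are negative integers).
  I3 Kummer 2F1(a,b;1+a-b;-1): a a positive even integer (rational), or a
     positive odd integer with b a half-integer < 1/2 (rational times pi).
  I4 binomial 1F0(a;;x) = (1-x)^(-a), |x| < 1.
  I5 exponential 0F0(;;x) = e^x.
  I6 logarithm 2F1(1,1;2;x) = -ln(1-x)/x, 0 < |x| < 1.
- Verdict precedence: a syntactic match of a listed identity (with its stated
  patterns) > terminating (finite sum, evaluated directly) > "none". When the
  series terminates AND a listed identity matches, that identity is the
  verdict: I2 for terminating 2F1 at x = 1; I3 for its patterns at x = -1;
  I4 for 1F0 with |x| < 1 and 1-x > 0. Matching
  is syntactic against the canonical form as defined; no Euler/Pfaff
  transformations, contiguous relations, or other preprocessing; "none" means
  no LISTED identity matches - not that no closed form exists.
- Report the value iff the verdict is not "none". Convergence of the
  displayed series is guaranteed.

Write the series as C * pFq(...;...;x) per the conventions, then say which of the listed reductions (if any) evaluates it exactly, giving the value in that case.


The series (x = -1) is 1F0: upper {-8}, lower {-}, prefactor -1/4. Verdict: terminating - no listed pattern fits, but -8 in the upper list cuts the series at k = 8; direct evaluation. Sum: -64.

The tell: t_0 being -1/4, the product of the first k integers (prefactor -1/4) is k!.
Term ratio: r(k) = (-1) * (k-8) / [(k+1)] - poly over poly, x = (-1) from leading terms; C = -1/4 at k = 0.


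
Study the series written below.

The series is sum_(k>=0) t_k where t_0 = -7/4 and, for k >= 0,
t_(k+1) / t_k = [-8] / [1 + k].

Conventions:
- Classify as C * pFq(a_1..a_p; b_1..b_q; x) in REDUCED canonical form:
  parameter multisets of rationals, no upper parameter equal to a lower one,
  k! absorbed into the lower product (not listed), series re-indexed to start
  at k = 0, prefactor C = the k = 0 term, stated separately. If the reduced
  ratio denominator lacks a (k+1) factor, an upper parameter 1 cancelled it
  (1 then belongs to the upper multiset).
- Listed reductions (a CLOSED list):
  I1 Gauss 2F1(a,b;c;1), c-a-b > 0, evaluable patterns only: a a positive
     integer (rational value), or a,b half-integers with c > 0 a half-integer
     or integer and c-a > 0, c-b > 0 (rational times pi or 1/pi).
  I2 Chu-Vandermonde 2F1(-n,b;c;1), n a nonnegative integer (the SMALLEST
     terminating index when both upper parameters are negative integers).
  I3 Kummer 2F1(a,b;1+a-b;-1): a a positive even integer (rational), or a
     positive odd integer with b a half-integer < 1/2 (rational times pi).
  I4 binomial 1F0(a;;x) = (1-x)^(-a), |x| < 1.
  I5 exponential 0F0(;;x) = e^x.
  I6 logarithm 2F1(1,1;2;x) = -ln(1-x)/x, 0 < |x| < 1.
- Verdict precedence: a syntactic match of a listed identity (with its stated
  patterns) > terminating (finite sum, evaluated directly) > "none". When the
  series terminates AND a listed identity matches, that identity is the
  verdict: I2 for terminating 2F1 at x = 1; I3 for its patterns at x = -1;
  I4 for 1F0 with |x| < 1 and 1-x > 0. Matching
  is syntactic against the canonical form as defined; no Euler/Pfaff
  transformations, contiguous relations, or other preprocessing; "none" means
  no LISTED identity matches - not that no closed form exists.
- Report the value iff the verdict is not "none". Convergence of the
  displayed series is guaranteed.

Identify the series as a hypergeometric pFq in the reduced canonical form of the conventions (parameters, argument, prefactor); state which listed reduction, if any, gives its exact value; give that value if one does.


With C = -7/4: the canonical form is 0F0(-; -; -8). Verdict: the exponential series (I5) fires (the 0F0 exponential series at x = -8). Hence: (-7/4) * e^(-8).

First insight: x = (-8) and roots of the ratio polynomials (C = -7/4) are the negated parameters.
Adjacent-term ratio: r(k) = (-8) * 1 / [(k+1)] - poly over poly, x = (-8) from leading terms; C = -7/4 at k = 0.


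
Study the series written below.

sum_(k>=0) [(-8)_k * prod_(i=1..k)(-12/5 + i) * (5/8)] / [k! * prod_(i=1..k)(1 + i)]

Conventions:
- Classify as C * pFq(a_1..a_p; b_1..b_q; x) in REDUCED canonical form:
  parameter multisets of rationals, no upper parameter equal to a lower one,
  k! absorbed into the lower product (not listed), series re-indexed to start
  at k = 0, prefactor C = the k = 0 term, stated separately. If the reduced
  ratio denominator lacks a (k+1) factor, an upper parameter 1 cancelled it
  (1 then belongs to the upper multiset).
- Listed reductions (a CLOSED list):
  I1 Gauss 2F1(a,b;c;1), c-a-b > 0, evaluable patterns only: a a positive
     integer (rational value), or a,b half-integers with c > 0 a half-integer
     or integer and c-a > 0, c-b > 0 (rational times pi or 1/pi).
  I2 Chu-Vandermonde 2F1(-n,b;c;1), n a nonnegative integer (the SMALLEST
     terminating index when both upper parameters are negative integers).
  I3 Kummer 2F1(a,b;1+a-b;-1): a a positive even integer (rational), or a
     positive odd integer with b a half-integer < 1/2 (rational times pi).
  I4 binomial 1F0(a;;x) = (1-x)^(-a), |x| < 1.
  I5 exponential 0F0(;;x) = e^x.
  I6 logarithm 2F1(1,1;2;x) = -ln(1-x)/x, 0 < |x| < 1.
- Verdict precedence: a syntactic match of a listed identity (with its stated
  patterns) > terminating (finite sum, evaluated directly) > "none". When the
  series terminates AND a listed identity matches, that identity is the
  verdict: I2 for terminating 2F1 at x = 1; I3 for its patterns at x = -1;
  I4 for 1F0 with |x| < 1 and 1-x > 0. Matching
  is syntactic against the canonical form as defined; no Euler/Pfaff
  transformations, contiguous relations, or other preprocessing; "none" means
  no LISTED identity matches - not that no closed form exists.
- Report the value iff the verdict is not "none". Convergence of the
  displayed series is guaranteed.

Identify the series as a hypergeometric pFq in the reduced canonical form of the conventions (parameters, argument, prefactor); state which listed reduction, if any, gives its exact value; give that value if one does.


Prefactor 5/8, argument 1: 2F1 with upper {-8, -7/5} over lower {2}. Verdict at x = 1: Chu-Vandermonde (I2) matches (terminating 2F1 at x = 1 with n = 8, b = -7/5, c = 2). Value: 4227509/781250.

Key observation: from the first term 5/8: the running product (C = 5/8, x = 1) telescopes to a rising factorial.
Ratio: r(k) = 1 * (k-8) (k-7/5) / [(k+2) (k+1)] - rational; roots negated = parameters, x = 1, C = 5/8.


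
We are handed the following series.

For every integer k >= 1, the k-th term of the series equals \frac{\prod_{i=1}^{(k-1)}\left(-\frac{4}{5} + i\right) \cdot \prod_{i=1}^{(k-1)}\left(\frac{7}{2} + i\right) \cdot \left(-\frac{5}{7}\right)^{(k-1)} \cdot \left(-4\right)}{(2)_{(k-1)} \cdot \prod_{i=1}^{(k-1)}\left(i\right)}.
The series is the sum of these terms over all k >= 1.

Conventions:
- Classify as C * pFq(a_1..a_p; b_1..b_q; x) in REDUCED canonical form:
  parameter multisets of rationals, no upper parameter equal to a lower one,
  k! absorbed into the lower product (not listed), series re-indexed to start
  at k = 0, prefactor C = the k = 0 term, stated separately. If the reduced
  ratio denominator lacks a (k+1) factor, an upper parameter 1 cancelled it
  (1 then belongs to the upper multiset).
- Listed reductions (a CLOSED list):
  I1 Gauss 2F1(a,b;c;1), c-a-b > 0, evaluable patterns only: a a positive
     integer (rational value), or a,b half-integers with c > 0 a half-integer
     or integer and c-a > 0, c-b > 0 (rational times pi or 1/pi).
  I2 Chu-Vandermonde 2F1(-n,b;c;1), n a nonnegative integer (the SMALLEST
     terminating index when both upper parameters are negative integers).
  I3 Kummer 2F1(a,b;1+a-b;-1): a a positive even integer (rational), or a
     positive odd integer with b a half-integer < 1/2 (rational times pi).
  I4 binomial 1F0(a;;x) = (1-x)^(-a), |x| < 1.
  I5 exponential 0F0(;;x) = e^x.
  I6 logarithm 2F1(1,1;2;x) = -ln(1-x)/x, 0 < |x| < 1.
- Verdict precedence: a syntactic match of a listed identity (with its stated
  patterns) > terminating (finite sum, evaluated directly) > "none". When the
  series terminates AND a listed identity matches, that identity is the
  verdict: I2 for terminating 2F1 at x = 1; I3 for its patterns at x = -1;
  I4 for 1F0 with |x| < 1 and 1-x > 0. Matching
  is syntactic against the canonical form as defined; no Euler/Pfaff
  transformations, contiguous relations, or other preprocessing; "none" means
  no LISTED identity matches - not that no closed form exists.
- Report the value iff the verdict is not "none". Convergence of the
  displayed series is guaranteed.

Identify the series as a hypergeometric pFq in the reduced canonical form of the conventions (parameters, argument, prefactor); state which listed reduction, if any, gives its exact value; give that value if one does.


Reduced: x = -\frac{5}{7}, 2F1, upper = {\frac{1}{5}, \frac{9}{2}}, lower = {2}, C = -4. Verdict: none. No listed pattern accepts 2F1(\frac{1}{5}, \frac{9}{2}; 2; -\frac{5}{7}).

Structural cue: t_0 = -4 here, and the product of the first k integers (C = -4) is k!.
Term ratio: r(k) = -\frac{5}{7} * (k+\frac{1}{5}) (k+\frac{9}{2}) / [(k+2) (k+1)] - poly over poly, x = -\frac{5}{7} from leading terms; C = -4 at k = 0.


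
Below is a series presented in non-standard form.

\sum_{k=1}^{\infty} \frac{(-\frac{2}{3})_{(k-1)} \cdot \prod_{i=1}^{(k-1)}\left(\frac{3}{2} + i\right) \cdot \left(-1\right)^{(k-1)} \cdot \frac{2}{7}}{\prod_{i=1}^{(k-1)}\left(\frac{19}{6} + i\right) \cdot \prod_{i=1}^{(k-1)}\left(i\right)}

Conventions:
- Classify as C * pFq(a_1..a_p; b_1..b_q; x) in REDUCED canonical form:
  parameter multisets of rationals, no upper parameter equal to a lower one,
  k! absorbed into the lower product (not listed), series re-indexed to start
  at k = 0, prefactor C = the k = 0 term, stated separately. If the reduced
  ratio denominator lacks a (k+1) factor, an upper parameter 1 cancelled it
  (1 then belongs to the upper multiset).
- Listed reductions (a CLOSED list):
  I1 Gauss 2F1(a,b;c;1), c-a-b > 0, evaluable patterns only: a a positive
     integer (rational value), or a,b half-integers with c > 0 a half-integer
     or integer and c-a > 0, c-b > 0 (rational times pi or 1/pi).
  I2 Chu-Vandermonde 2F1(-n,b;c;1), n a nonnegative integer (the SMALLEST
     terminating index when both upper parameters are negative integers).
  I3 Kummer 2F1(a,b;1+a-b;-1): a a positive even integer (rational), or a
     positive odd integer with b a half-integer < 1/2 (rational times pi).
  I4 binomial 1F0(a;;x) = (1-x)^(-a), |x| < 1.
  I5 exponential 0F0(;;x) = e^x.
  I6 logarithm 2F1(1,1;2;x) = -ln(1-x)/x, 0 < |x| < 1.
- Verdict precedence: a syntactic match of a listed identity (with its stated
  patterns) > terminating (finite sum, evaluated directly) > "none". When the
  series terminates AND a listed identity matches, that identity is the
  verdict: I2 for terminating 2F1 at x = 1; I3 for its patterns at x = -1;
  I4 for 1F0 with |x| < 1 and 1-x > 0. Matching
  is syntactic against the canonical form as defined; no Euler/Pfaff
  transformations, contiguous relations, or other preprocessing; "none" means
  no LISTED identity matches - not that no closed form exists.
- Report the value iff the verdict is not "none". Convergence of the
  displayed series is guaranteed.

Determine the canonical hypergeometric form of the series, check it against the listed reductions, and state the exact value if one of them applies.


This is \frac{2}{7} * 2F1(-\frac{2}{3}, \frac{5}{2}; \frac{25}{6}; -1) in reduced canonical form. Verdict: none - at argument -1 the multisets {-\frac{2}{3}, \frac{5}{2}} ; {\frac{25}{6}} match no listed identity.

Structural cue: t_0 = \frac{2}{7} here, and the running product (C = 2/7, x = -1) telescopes to a rising factorial.
Consecutive-term ratio: r(k) = -1 * (k-\frac{2}{3}) (k+\frac{5}{2}) / [(k+\frac{25}{6}) (k+1)] - rational in k. x = -1; t_0 = \frac{2}{7}; negate the roots.


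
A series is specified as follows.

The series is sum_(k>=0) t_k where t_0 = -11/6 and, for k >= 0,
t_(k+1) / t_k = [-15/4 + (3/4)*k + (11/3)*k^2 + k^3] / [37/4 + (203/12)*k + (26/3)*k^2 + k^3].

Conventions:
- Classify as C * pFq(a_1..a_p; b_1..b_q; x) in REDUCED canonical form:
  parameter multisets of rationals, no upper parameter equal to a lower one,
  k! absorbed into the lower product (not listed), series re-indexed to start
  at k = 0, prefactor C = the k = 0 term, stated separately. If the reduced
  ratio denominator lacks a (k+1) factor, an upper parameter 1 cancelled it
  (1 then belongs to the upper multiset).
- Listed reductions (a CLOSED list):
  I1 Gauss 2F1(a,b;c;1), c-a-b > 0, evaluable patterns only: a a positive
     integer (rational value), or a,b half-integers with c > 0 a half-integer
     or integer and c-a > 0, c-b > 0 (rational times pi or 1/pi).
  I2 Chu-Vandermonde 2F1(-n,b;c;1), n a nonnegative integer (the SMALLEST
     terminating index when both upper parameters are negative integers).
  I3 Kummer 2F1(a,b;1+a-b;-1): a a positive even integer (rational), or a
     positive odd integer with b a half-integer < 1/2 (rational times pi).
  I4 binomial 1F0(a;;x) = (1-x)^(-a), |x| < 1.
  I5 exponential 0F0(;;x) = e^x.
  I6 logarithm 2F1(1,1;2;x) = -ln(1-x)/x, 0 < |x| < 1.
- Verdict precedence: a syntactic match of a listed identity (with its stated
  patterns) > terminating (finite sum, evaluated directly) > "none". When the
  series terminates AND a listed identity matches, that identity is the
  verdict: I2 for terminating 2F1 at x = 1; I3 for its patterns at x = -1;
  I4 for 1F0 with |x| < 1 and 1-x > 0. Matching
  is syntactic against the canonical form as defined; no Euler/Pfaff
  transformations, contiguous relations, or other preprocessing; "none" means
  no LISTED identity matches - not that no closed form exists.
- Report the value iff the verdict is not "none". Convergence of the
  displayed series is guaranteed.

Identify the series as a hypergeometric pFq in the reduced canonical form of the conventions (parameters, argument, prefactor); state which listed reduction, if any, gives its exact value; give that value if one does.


Structural cue: t_0 = -11/6 here, and factor the ratio over Q (prefactor -11/6): negated roots = parameters.
Adjacent-term ratio: r(k) = 1 * (k-5/6) (k+3) / [(k+37/6) (k+1)] - rational in k, leading ratio 1; with t_0 = -11/6, classification follows.

Prefactor -11/6, argument 1: 2F1 with upper {-5/6, 3} over lower {37/6}. Verdict: this is Gauss's theorem (I1) (x = 1: the Gamma ratio telescopes since c-a-b = 4 > 0 and a = 3 in Z>0). Hence: -32395/31104.


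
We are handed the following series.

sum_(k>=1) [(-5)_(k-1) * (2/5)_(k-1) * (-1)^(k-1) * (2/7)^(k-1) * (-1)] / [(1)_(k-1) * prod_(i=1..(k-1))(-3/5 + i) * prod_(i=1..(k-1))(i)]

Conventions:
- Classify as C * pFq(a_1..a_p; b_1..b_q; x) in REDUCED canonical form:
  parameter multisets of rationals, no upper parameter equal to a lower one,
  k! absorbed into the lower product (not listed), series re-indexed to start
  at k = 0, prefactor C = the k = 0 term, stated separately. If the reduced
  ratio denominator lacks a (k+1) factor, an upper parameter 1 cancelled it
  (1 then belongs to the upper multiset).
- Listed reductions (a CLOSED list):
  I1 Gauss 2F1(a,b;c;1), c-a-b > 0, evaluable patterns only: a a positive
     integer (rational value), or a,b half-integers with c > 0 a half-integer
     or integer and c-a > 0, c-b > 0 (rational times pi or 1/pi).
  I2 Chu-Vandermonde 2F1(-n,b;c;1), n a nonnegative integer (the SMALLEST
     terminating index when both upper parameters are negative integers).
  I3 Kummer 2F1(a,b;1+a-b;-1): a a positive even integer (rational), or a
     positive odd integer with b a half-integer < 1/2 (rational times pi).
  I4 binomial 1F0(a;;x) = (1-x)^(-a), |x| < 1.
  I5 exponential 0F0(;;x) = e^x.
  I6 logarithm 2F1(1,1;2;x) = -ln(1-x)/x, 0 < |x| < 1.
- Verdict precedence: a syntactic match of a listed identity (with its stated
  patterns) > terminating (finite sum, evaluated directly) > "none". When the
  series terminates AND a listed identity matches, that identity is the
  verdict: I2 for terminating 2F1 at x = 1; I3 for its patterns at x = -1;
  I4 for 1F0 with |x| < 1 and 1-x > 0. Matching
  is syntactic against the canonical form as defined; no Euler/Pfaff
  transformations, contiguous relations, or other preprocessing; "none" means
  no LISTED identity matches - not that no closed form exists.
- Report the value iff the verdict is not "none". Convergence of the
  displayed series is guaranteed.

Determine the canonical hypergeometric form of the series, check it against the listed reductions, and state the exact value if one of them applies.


The tell: t_0 being -1, the (-1)^k factor (C = -1) folds into the argument's sign.
Adjacent-term ratio: r(k) = (-2/7) * (k-5) / [(k+1) (k+1)] ; factor over Q: parameters, x = (-2/7), and C = -1.

Reduced: x = -2/7, 1F1, upper = {-5}, lower = {1}, C = -1. Verdict: terminating. (-5)_k vanishes past k = 5, leaving a 6-term sum, computed directly. Hence: -725309/252105.
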